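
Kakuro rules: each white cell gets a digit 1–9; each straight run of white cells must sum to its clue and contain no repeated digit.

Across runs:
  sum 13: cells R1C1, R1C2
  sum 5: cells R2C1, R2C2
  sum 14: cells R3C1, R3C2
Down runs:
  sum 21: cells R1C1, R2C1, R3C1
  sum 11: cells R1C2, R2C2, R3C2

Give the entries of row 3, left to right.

8 6

The 5 across and the 21 down share only 4, so R2C1 = 4.
R2C2 = 5 − 4 = 1 completes the 5 across.
Nothing is forced directly, so branch on R1C1, whose candidates are 8 or 9. If R1C1 = 8: then R1C2 would have to be in {5} for the 13 across but in {2,3,4,6,7,8} for the 11 down — contradiction. So R1C1 = 9.
R1C2 = 13 − 9 = 4 completes the 13 across.
R3C1 = 21 − 13 = 8 completes the 21 down.
R3C2 = 14 − 8 = 6 completes the 14 across.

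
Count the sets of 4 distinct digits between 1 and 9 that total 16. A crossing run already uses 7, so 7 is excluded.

4 distinct digits from 1–9 sum between 10 and 30.
Dropping sets that contain 7.
Enumerating: {1,2,4,9}, {1,2,5,8}, {1,3,4,8}, {1,4,5,6}, {2,3,5,6}.

5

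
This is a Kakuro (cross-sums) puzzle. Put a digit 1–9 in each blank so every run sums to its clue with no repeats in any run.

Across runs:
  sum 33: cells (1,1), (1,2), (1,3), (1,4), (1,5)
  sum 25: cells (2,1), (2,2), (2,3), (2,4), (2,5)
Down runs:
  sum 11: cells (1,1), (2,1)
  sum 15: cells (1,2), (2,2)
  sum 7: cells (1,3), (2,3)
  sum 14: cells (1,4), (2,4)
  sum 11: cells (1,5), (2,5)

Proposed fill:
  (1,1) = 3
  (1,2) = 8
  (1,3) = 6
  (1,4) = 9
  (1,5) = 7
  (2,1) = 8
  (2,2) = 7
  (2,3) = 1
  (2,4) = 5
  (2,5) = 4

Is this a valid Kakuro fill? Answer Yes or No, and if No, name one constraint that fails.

Across: 3+8+6+9+7=33; 8+7+1+5+4=25. Down: 3+8=11; 8+7=15; 6+1=7; 9+5=14; 7+4=11. No digit repeats within any run.

Yes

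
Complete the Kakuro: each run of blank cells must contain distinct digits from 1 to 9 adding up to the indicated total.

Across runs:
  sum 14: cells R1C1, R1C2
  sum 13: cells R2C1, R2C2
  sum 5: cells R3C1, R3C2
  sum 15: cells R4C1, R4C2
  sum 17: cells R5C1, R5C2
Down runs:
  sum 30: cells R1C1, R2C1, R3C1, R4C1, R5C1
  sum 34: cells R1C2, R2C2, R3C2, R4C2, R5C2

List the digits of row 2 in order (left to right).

7, 6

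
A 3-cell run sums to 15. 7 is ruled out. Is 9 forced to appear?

No

Counterexample: {1,6,8} sums to 15 under that restriction without using 9.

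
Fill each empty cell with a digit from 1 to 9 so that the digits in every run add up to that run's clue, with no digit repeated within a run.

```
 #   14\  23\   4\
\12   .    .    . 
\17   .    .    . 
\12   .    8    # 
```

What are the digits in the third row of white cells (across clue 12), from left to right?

4 8

23 in 3 cells must be {6,8,9}; 4 in 2 cells must be {1,3}.
R3C1 = 12 − 8 = 4 completes the 12 across.
No cell is forced outright now. R1C3 can only be 1 or 3 (the digits allowed by both its 12 across and its 4 down). If R1C3 = 3: then R1C2 would have to be in {1,2,4,5,7,8} for the 12 across but in {6,9} for the 23 down — contradiction. So R1C3 = 1.
R2C3 = 4 − 1 = 3 completes the 4 down.
Nothing is forced directly, so branch on R1C2, whose candidates are 6 or 9. If R1C2 = 6: then R1C1 would have to be in {5} for the 12 across but in {1,2,3,7,8,9} for the 14 down — contradiction. So R1C2 = 9.
R1C1 = 12 − 10 = 2 completes the 12 across.
R2C1 = 14 − 6 = 8 completes the 14 down.
R2C2 = 17 − 11 = 6 completes the 17 across.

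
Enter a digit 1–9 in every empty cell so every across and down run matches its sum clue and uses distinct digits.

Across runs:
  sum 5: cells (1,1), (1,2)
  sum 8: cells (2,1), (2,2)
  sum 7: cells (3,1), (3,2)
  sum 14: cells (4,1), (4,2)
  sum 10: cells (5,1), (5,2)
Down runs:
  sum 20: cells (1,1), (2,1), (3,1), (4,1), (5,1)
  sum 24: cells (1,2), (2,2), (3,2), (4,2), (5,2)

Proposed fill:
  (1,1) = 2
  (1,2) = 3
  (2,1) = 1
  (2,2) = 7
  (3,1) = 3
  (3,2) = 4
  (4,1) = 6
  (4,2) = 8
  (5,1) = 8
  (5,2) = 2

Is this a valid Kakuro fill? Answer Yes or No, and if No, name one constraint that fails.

Yes

Across: 2+3=5; 1+7=8; 3+4=7; 6+8=14; 8+2=10. Down: 2+1+3+6+8=20; 3+7+4+8+2=24. No digit repeats within any run.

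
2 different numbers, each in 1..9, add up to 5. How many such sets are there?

2

2 distinct digits from 1–9 sum between 3 and 17.
Enumerating: {1,4}, {2,3}.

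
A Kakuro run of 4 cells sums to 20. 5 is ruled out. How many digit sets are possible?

8

4 distinct digits from 1–9 sum between 10 and 30.
Dropping sets that contain 5.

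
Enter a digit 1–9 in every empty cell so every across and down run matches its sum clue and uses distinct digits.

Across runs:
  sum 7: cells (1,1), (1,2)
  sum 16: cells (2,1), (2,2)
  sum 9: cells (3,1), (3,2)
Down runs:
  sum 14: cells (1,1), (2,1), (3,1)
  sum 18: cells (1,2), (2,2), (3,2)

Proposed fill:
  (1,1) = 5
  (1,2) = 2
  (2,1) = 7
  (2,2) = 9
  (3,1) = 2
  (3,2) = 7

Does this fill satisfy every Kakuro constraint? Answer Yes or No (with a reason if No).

Across: 5+2=7; 7+9=16; 2+7=9. Down: 5+7+2=14; 2+9+7=18. No digit repeats within any run.

Yes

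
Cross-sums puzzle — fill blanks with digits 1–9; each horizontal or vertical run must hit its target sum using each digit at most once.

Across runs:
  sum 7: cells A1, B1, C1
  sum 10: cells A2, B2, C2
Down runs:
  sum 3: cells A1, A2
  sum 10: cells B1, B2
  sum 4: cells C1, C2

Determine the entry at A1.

7 in 3 cells must be {1,2,4}; 3 in 2 cells must be {1,2}; 4 in 2 cells must be {1,3}.
The 7 across and the 4 down share only 1, so C1 = 1.
C2 = 4 − 1 = 3 completes the 4 down.
Given what's placed, A1 must be 2 to fit the 7 across and 3 down.
B1 = 7 − 3 = 4 completes the 7 across.
A2 = 3 − 2 = 1 completes the 3 down.
B2 = 10 − 4 = 6 completes the 10 across.

2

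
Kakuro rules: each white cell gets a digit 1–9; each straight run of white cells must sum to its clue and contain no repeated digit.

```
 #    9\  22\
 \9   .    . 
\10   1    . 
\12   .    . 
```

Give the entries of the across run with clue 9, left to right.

R2C2 = 10 − 1 = 9 completes the 10 across.
No cell is forced outright now. R3C1 can only be 3 or 5 (the digits allowed by both its 12 across and its 9 down). If R3C1 = 3: that forces R1C1 = 5, after which R1C2 would have to be in {4} for the 9 across but in {5,6,7,8} for the 22 down — contradiction. So R3C1 = 5.
R1C1 = 9 − 6 = 3 completes the 9 down.
R1C2 = 9 − 3 = 6 completes the 9 across.
R3C2 = 12 − 5 = 7 completes the 12 across.

3 6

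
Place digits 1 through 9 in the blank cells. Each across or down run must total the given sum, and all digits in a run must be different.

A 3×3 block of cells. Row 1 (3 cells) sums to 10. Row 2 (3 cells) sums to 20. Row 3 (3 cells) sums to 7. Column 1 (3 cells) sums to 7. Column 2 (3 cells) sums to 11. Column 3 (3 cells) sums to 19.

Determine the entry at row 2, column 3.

9

7 in 3 cells must be {1,2,4}.
Only 4 fits (2,1) under both its across sum 20 and down sum 7.
Given what's placed, (2,2) must be 7 to fit the 20 across and 11 down.
(2,3) = 20 − 11 = 9 completes the 20 across.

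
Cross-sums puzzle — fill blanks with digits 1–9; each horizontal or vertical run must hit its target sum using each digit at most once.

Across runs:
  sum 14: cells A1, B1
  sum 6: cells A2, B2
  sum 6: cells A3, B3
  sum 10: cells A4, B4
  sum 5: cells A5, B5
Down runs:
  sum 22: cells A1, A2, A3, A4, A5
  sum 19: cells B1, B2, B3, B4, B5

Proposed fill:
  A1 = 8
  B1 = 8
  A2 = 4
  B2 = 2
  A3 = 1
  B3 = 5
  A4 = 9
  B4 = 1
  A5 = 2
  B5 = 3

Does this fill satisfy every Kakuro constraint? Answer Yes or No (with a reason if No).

No — the across run A1–B1 sums to 16, not 14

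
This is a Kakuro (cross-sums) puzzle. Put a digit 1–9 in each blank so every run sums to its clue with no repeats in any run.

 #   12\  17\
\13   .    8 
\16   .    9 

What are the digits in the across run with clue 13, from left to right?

16 in 2 cells must be {7,9}; 17 in 2 cells must be {8,9}.
R1C1 = 13 − 8 = 5 completes the 13 across.
R2C1 = 16 − 9 = 7 completes the 16 across.

5 8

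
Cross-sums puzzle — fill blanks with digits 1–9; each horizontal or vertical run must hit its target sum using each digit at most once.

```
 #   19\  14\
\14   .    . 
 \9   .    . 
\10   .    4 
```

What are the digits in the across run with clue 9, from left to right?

8 1

R3C1 = 10 − 4 = 6 completes the 10 across.
Nothing is forced directly, so branch on R1C2, whose candidates are 8 or 9. If R1C2 = 8: then R1C1 would have to be in {6} for the 14 across but in {4,5,8,9} for the 19 down — contradiction. So R1C2 = 9.
R1C1 = 14 − 9 = 5 completes the 14 across.
R2C1 = 19 − 11 = 8 completes the 19 down.
R2C2 = 9 − 8 = 1 completes the 9 across.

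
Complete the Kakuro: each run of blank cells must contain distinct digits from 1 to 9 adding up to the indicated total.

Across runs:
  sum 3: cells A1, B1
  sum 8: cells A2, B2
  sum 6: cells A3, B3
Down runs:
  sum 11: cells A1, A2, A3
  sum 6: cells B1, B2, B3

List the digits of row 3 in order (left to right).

3 in 2 cells must be {1,2}; 6 in 3 cells must be {1,2,3}.
Nothing is forced directly, so branch on A1, whose candidates are 1 or 2. If A1 = 1: that forces B1 = 2, B3 = 1, B2 = 3, after which A3 would have to be in {5} for the 6 across but in {2,3,4,6,7,8} for the 11 down — contradiction. So A1 = 2.
B1 = 3 − 2 = 1 completes the 3 across.
Given what's placed, B3 must be 2 to fit the 6 across and 6 down.
B2 = 6 − 3 = 3 completes the 6 down.
A3 = 6 − 2 = 4 completes the 6 across.
A2 = 8 − 3 = 5 completes the 8 across.

4 2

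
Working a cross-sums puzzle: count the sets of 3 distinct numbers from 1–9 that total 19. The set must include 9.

3 distinct digits from 1–9 sum between 6 and 24.
Keeping only sets containing 9.
Enumerating: {2,8,9}, {3,7,9}, {4,6,9}.

3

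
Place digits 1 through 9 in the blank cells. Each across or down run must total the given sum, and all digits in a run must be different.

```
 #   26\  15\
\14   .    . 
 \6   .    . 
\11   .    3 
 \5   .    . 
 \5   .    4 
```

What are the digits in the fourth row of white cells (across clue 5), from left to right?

15 in 5 cells must be {1,2,3,4,5}.
Given what's placed, R1C2 must be 5 to fit the 14 across and 15 down.
R3C1 = 11 − 3 = 8 completes the 11 across.
R5C1 = 5 − 4 = 1 completes the 5 across.
R1C1 = 14 − 5 = 9 completes the 14 across.
Nothing is forced directly, so branch on R2C1, whose candidates are 2 or 5. If R2C1 = 2: then R2C2 would have to be in {4} for the 6 across but in {1,2} for the 15 down — contradiction. So R2C1 = 5.
R2C2 = 6 − 5 = 1 completes the 6 across.
R4C1 = 26 − 23 = 3 completes the 26 down.
R4C2 = 5 − 3 = 2 completes the 5 across.

3 2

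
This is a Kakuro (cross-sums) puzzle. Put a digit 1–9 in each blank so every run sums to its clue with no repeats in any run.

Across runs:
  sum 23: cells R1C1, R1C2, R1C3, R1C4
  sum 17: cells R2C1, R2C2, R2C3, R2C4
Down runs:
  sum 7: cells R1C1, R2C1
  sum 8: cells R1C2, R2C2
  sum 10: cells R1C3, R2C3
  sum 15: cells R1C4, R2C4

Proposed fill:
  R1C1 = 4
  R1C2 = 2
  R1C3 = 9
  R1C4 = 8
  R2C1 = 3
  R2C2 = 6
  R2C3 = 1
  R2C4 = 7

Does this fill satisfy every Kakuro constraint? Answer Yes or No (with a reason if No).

Across: 4+2+9+8=23; 3+6+1+7=17. Down: 4+3=7; 2+6=8; 9+1=10; 8+7=15. No digit repeats within any run.

Yes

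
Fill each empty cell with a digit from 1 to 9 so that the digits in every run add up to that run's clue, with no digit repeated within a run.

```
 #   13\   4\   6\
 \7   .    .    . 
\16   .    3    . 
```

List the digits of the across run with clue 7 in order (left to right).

4 1 2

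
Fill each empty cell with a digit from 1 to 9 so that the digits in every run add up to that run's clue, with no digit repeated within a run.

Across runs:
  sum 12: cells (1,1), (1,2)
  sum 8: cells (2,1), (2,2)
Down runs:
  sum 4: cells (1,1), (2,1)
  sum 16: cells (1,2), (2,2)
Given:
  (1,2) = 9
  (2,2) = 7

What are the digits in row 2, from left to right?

4 in 2 cells must be {1,3}; 16 in 2 cells must be {7,9}.
(1,1) = 12 − 9 = 3 completes the 12 across.
(2,1) = 8 − 7 = 1 completes the 8 across.

1 7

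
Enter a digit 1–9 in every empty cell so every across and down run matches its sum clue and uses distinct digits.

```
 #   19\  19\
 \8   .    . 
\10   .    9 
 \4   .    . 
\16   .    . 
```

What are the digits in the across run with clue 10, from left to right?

1, 9

4 in 2 cells must be {1,3}; 16 in 2 cells must be {7,9}.
R2C1 = 10 − 9 = 1 completes the 10 across.
R3C1 = 3: the only remaining digit allowed by both the 4 across and the 19 down.
R3C2 = 4 − 3 = 1 completes the 4 across.
Given what's placed, R4C2 must be 7 to fit the 16 across and 19 down.
R1C2 = 19 − 17 = 2 completes the 19 down.
R4C1 = 16 − 7 = 9 completes the 16 across.
R1C1 = 8 − 2 = 6 completes the 8 across.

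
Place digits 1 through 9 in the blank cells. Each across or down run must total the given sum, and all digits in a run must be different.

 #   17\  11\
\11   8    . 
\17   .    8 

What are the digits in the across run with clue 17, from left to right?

9, 8

17 in 2 cells must be {8,9}.
R1C2 = 11 − 8 = 3 completes the 11 across.
R2C1 = 17 − 8 = 9 completes the 17 across.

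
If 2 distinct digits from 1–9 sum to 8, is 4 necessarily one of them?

No

Counterexample: {1,7} sums to 8 without using 4.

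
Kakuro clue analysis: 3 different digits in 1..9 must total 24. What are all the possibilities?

3 distinct digits from 1–9 sum between 6 and 24.
Only one set works: {7,8,9}.

{7,8,9}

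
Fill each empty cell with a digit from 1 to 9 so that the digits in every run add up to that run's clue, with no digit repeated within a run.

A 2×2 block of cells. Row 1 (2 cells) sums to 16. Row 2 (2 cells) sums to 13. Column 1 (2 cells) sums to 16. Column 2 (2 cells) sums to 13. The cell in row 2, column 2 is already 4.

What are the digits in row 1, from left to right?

7 9

16 in 2 cells must be {7,9}.
(1,2) = 13 − 4 = 9 completes the 13 down.
(2,1) = 13 − 4 = 9 completes the 13 across.
(1,1) = 16 − 9 = 7 completes the 16 across.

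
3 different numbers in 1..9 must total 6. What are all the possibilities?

3 distinct digits from 1–9 sum between 6 and 24.
Only one set works: {1,2,3}.

{1,2,3}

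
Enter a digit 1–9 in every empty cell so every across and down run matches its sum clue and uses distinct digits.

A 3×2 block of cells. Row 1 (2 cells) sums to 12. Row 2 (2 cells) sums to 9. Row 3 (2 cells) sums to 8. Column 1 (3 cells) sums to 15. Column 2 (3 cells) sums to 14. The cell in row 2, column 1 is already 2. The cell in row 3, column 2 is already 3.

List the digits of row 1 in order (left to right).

(2,2) = 9 − 2 = 7 completes the 9 across.
(3,1) = 8 − 3 = 5 completes the 8 across.
(1,1) = 15 − 7 = 8 completes the 15 down.
(1,2) = 12 − 8 = 4 completes the 12 across.

8 4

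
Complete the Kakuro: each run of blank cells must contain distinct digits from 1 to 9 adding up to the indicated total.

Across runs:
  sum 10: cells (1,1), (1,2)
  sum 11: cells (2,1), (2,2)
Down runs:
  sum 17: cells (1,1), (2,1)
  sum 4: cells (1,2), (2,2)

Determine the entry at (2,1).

17 in 2 cells must be {8,9}; 4 in 2 cells must be {1,3}.
The 11 across and the 4 down share only 3, so (2,2) = 3.
(1,2) = 4 − 3 = 1 completes the 4 down.
(2,1) = 11 − 3 = 8 completes the 11 across.
(1,1) = 10 − 1 = 9 completes the 10 across.

8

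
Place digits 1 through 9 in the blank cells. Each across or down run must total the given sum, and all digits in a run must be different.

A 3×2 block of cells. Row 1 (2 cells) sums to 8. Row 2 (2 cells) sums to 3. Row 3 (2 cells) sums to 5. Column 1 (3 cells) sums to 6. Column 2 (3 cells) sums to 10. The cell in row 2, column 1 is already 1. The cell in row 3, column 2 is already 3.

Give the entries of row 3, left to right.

3 in 2 cells must be {1,2}; 6 in 3 cells must be {1,2,3}.
(2,2) = 3 − 1 = 2 completes the 3 across.
(3,1) = 5 − 3 = 2 completes the 5 across.
(1,1) = 6 − 3 = 3 completes the 6 down.
(1,2) = 8 − 3 = 5 completes the 8 across.

2 3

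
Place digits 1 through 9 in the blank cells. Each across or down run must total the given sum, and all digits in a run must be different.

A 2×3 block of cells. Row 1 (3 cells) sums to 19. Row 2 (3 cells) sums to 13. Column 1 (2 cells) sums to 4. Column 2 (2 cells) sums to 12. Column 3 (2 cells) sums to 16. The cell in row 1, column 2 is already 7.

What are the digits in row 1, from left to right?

3 7 9

4 in 2 cells must be {1,3}; 16 in 2 cells must be {7,9}.
Given what's placed, (1,1) must be 3 to fit the 19 across and 4 down.
(1,3) = 19 − 10 = 9 completes the 19 across.
(2,1) = 4 − 3 = 1 completes the 4 down.
(2,2) = 12 − 7 = 5 completes the 12 down.
(2,3) = 13 − 6 = 7 completes the 13 across.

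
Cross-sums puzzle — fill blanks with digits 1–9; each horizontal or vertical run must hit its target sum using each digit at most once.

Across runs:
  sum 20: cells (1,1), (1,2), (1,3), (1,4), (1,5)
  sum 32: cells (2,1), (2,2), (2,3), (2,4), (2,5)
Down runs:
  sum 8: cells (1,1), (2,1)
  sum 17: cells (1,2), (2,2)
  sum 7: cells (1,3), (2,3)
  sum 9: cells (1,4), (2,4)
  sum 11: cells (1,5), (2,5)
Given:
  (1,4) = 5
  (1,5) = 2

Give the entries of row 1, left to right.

3 9 1 5 2

17 in 2 cells must be {8,9}.
(2,4) = 9 − 5 = 4 completes the 9 down.
(2,5) = 11 − 2 = 9 completes the 11 down.
Given what's placed, (2,2) must be 8 to fit the 32 across and 17 down.
(1,2) = 17 − 8 = 9 completes the 17 down.
No cell is forced outright now. (2,1) can only be 5 or 6 (the digits allowed by both its 32 across and its 8 down). If (2,1) = 6: then (1,1) would have to be in {1,3} for the 20 across but in {2} for the 8 down — contradiction. So (2,1) = 5.
(1,1) = 8 − 5 = 3 completes the 8 down.
(1,3) = 20 − 19 = 1 completes the 20 across.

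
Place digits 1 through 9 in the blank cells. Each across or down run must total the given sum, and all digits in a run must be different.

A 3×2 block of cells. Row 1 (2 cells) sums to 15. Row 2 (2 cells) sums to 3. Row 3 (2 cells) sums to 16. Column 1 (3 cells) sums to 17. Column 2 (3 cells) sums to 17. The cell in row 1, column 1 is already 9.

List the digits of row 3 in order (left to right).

3 in 2 cells must be {1,2}; 16 in 2 cells must be {7,9}.
(1,2) = 15 − 9 = 6 completes the 15 across.
Given what's placed, (2,2) must be 2 to fit the 3 across and 17 down.
(3,1) = 7: the only remaining digit allowed by both the 16 across and the 17 down.
(3,2) = 16 − 7 = 9 completes the 16 across.
(2,1) = 3 − 2 = 1 completes the 3 across.

7 9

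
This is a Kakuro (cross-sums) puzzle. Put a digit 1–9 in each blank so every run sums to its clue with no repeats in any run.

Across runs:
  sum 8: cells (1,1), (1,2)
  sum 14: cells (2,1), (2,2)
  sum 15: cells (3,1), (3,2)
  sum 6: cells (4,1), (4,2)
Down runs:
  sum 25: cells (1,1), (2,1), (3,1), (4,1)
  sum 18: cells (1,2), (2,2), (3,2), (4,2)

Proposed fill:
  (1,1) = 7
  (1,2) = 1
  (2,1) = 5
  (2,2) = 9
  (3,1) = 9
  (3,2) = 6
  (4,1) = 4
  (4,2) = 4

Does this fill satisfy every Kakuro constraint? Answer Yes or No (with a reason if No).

No — the across run (4,1)–(4,2) sums to 8, not 6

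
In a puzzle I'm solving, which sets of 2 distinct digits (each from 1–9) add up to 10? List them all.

2 distinct digits from 1–9 sum between 3 and 17.

{1,9}; {2,8}; {3,7}; {4,6}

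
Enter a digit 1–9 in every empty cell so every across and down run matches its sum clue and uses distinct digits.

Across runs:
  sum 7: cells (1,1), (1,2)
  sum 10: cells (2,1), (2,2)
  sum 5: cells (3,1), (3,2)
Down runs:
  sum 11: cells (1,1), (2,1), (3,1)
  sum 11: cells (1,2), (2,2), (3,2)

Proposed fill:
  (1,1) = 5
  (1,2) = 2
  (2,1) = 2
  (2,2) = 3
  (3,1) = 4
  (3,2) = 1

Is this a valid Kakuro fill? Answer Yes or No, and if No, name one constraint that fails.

No — the down run (1,2)–(3,2) sums to 6, not 11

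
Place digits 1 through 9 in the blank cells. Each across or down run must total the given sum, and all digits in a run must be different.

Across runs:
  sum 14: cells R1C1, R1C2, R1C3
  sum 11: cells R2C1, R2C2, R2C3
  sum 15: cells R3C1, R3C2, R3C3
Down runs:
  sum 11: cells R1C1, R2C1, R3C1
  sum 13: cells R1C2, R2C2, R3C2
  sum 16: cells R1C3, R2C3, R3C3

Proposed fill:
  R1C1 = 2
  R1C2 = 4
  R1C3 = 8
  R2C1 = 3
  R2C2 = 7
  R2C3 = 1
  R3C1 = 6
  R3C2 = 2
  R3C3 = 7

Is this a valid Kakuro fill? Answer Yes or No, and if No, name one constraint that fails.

Across: 2+4+8=14; 3+7+1=11; 6+2+7=15. Down: 2+3+6=11; 4+7+2=13; 8+1+7=16. No digit repeats within any run.

Yes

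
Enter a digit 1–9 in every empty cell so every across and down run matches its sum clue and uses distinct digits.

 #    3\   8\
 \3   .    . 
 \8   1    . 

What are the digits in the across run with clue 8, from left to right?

3 in 2 cells must be {1,2}.
R1C1 = 3 − 1 = 2 completes the 3 down.
R1C2 = 3 − 2 = 1 completes the 3 across.
R2C2 = 8 − 1 = 7 completes the 8 across.

1 7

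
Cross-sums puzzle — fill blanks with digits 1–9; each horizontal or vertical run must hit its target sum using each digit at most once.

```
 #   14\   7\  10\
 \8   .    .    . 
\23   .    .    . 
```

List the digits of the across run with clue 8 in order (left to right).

23 in 3 cells must be {6,8,9}.
The 8 across and the 14 down share only 5, so R1C1 = 5.
R2C1 = 14 − 5 = 9 completes the 14 down.
Given what's placed, R2C2 must be 6 to fit the 23 across and 7 down.
R2C3 = 23 − 15 = 8 completes the 23 across.
R1C2 = 7 − 6 = 1 completes the 7 down.
R1C3 = 8 − 6 = 2 completes the 8 across.

5 1 2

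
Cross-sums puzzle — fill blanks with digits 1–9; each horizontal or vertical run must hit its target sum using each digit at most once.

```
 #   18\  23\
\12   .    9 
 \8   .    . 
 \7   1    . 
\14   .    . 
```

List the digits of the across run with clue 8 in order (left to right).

5 3

R1C1 = 12 − 9 = 3 completes the 12 across.
R3C2 = 7 − 1 = 6 completes the 7 across.
R4C2 = 5: the only remaining digit allowed by both the 14 across and the 23 down.
R2C2 = 23 − 20 = 3 completes the 23 down.
R4C1 = 14 − 5 = 9 completes the 14 across.
R2C1 = 8 − 3 = 5 completes the 8 across.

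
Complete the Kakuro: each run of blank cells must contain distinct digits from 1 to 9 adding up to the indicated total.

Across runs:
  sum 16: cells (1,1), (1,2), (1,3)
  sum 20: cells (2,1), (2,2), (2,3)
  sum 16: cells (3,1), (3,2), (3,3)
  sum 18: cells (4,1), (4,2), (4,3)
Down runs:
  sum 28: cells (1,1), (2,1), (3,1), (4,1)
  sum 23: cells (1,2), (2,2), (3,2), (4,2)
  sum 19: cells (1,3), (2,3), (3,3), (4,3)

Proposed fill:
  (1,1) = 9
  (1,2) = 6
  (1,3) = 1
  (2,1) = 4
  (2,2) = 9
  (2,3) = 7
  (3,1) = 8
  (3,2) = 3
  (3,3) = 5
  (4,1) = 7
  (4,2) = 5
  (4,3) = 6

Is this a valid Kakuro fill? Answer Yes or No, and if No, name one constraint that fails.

Across: 9+6+1=16; 4+9+7=20; 8+3+5=16; 7+5+6=18. Down: 9+4+8+7=28; 6+9+3+5=23; 1+7+5+6=19. No digit repeats within any run.

Yes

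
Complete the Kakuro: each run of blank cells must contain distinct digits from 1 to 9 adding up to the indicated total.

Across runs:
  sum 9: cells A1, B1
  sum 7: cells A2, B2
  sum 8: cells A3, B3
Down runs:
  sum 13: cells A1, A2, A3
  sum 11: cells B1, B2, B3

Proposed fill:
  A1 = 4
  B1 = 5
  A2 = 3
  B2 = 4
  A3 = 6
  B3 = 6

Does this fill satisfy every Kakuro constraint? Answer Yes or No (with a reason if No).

No — the down run B1–B3 sums to 15, not 11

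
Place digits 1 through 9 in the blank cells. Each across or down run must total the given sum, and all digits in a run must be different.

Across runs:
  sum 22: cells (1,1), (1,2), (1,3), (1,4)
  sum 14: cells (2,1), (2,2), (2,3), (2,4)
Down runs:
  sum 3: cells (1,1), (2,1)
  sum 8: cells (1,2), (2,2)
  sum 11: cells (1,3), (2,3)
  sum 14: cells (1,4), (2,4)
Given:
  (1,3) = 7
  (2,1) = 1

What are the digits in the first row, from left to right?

2, 5, 7, 8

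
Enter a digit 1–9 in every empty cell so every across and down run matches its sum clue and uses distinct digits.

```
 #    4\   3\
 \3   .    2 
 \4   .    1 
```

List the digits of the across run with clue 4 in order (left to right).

3 in 2 cells must be {1,2}; 4 in 2 cells must be {1,3}.
R1C1 = 3 − 2 = 1 completes the 3 across.
R2C1 = 4 − 1 = 3 completes the 4 across.

3 1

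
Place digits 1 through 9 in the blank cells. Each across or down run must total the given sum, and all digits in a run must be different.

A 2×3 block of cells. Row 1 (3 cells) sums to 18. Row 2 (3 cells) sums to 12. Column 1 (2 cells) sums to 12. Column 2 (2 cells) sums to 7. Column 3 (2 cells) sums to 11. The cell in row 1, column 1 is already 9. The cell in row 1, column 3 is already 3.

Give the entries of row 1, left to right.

(1,2) = 18 − 12 = 6 completes the 18 across.
(2,1) = 12 − 9 = 3 completes the 12 down.
(2,2) = 7 − 6 = 1 completes the 7 down.
(2,3) = 12 − 4 = 8 completes the 12 across.

9, 6, 3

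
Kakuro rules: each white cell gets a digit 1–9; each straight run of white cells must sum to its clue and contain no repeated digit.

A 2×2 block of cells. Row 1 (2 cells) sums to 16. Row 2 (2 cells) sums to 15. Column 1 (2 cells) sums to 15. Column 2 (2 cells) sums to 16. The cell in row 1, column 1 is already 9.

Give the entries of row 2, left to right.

6 9

16 in 2 cells must be {7,9}.
(1,2) = 16 − 9 = 7 completes the 16 across.
(2,1) = 15 − 9 = 6 completes the 15 down.
(2,2) = 15 − 6 = 9 completes the 15 across.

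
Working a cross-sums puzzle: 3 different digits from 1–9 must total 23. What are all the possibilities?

{6,8,9}

3 distinct digits from 1–9 sum between 6 and 24.
Only one set works: {6,8,9}.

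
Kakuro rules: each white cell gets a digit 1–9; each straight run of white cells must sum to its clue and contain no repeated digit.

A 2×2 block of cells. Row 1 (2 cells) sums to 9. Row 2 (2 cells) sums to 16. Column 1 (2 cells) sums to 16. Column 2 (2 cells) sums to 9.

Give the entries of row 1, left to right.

16 in 2 cells must be {7,9}.
The 9 across and the 16 down share only 7, so (1,1) = 7.
(1,2) = 9 − 7 = 2 completes the 9 across.
(2,1) = 16 − 7 = 9 completes the 16 down.
(2,2) = 16 − 9 = 7 completes the 16 across.

7 2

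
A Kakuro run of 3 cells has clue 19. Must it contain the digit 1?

Counterexample: {2,8,9} sums to 19 without using 1.

No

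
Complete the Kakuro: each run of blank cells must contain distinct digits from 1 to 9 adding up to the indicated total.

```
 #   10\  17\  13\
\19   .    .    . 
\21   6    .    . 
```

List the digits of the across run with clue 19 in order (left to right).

17 in 2 cells must be {8,9}.
R1C1 = 10 − 6 = 4 completes the 10 down.
Given what's placed, R2C2 must be 8 to fit the 21 across and 17 down.
R2C3 = 21 − 14 = 7 completes the 21 across.
R1C2 = 17 − 8 = 9 completes the 17 down.
R1C3 = 19 − 13 = 6 completes the 19 across.

4, 9, 6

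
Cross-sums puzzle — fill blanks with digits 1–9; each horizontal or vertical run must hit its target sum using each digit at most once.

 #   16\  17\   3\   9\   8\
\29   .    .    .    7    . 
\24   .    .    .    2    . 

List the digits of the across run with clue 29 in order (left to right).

16 in 2 cells must be {7,9}; 17 in 2 cells must be {8,9}; 3 in 2 cells must be {1,2}.
R1C1 = 9: the only remaining digit allowed by both the 29 across and the 16 down.
Given what's placed, R1C2 must be 8 to fit the 29 across and 17 down.
R2C1 = 16 − 9 = 7 completes the 16 down.
R2C2 = 17 − 8 = 9 completes the 17 down.
R2C3 = 1: the only remaining digit allowed by both the 24 across and the 3 down.
R2C5 = 24 − 19 = 5 completes the 24 across.
R1C3 = 3 − 1 = 2 completes the 3 down.
R1C5 = 29 − 26 = 3 completes the 29 across.

9, 8, 2, 7, 3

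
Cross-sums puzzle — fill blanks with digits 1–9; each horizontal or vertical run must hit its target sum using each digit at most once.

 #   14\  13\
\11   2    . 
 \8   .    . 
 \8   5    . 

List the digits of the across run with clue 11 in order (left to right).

2 9

R1C2 = 11 − 2 = 9 completes the 11 across.
R2C1 = 14 − 7 = 7 completes the 14 down.
R2C2 = 8 − 7 = 1 completes the 8 across.
R3C2 = 8 − 5 = 3 completes the 8 across.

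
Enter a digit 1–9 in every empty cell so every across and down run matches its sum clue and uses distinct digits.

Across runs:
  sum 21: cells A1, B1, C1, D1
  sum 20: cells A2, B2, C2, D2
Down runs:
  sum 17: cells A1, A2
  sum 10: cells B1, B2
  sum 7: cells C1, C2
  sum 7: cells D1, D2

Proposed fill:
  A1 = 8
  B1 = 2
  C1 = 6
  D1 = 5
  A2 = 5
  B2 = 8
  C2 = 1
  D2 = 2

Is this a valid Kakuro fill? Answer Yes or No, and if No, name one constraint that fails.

No — the down run A1–A2 sums to 13, not 17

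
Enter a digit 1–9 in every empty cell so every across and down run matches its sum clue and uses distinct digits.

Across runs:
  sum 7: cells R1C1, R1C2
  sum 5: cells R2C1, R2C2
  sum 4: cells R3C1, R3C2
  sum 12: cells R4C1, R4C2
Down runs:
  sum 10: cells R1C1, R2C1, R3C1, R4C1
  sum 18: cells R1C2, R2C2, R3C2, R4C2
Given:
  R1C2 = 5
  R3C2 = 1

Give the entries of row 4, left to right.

4 8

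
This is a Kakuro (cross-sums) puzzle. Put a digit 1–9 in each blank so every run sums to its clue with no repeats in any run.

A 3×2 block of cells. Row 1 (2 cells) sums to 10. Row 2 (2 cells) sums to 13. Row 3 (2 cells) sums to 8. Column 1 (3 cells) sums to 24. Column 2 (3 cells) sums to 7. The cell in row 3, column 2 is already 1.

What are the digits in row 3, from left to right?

24 in 3 cells must be {7,8,9}; 7 in 3 cells must be {1,2,4}.
(2,2) = 4: the only remaining digit allowed by both the 13 across and the 7 down.
(3,1) = 8 − 1 = 7 completes the 8 across.
(1,2) = 7 − 5 = 2 completes the 7 down.
(2,1) = 13 − 4 = 9 completes the 13 across.
(1,1) = 10 − 2 = 8 completes the 10 across.

7 1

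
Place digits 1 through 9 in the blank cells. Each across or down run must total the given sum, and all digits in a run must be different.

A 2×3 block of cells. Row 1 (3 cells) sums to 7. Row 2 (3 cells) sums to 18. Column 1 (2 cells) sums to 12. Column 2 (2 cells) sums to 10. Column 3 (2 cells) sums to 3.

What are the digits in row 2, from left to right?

8 9 1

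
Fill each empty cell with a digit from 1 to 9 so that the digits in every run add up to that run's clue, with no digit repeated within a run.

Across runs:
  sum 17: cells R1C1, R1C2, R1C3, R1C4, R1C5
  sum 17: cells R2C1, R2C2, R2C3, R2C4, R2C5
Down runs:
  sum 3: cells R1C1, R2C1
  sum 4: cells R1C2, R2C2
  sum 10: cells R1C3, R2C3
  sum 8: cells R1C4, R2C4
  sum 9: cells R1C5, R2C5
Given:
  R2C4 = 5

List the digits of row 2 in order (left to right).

3 in 2 cells must be {1,2}; 4 in 2 cells must be {1,3}.
R1C4 = 8 − 5 = 3 completes the 8 down.
R1C2 = 1: the only remaining digit allowed by both the 17 across and the 4 down.
R2C2 = 4 − 1 = 3 completes the 4 down.
Given what's placed, R1C1 must be 2 to fit the 17 across and 3 down.
R2C1 = 3 − 2 = 1 completes the 3 down.
No cell is forced outright now. R2C3 can only be 2 or 6 (the digits allowed by both its 17 across and its 10 down). If R2C3 = 2: then R1C3 would have to be in {4,5,6,7} for the 17 across but in {8} for the 10 down — contradiction. So R2C3 = 6.
R1C3 = 10 − 6 = 4 completes the 10 down.
R1C5 = 17 − 10 = 7 completes the 17 across.
R2C5 = 17 − 15 = 2 completes the 17 across.

1 3 6 5 2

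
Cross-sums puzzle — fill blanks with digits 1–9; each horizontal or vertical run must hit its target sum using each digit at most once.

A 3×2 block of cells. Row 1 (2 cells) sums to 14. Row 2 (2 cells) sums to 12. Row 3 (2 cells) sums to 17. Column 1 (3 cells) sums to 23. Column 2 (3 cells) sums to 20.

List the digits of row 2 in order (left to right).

9 3

17 in 2 cells must be {8,9}; 23 in 3 cells must be {6,8,9}.
Nothing is forced directly, so branch on (2,1), whose candidates are 8 or 9. If (2,1) = 8: that forces (2,2) = 4, (3,1) = 9, after which (3,2) would have to be in {8} for the 17 across but in {7,9} for the 20 down — contradiction. So (2,1) = 9.
(2,2) = 12 − 9 = 3 completes the 12 across.
Given what's placed, (3,1) must be 8 to fit the 17 across and 23 down.
(3,2) = 17 − 8 = 9 completes the 17 across.
(1,1) = 23 − 17 = 6 completes the 23 down.
(1,2) = 14 − 6 = 8 completes the 14 across.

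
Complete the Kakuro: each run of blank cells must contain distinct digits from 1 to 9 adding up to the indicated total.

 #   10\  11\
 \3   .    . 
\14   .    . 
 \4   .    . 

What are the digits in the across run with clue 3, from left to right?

3 in 2 cells must be {1,2}; 4 in 2 cells must be {1,3}.
Nothing is forced directly, so branch on R2C1, whose candidates are 5 or 6. If R2C1 = 5: then R2C2 would have to be in {9} for the 14 across but in {1,2,3,4,5,6,7,8} for the 11 down — contradiction. So R2C1 = 6.
Given what's placed, R1C1 must be 1 to fit the 3 across and 10 down.
R1C2 = 3 − 1 = 2 completes the 3 across.
R2C2 = 14 − 6 = 8 completes the 14 across.
R3C1 = 10 − 7 = 3 completes the 10 down.
R3C2 = 4 − 3 = 1 completes the 4 across.

1, 2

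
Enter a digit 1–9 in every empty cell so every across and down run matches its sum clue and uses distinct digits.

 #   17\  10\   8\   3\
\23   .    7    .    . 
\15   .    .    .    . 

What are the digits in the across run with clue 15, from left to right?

9 3 2 1

17 in 2 cells must be {8,9}; 3 in 2 cells must be {1,2}.
R2C2 = 10 − 7 = 3 completes the 10 down.
Given what's placed, R2C1 must be 9 to fit the 15 across and 17 down.
R1C1 = 17 − 9 = 8 completes the 17 down.
R1C4 = 2: the only remaining digit allowed by both the 23 across and the 3 down.
R2C4 = 3 − 2 = 1 completes the 3 down.
R1C3 = 23 − 17 = 6 completes the 23 across.
R2C3 = 15 − 13 = 2 completes the 15 across.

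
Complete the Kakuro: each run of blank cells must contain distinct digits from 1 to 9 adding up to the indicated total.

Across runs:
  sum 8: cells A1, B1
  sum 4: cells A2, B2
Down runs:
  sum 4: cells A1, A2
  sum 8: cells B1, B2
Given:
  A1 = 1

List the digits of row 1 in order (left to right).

1 7

4 in 2 cells must be {1,3}.
B1 = 8 − 1 = 7 completes the 8 across.
A2 = 4 − 1 = 3 completes the 4 down.
B2 = 4 − 3 = 1 completes the 4 across.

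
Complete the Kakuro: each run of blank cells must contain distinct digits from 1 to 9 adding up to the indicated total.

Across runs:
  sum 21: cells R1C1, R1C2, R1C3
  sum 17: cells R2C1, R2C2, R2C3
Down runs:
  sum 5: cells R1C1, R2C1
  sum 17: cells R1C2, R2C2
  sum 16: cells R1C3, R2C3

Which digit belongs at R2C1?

17 in 2 cells must be {8,9}; 16 in 2 cells must be {7,9}.
The 21 across and the 5 down share only 4, so R1C1 = 4.
Given what's placed, R1C3 must be 9 to fit the 21 across and 16 down.
R2C1 = 5 − 4 = 1 completes the 5 down.
R2C2 = 9: the only remaining digit allowed by both the 17 across and the 17 down.
R2C3 = 17 − 10 = 7 completes the 17 across.
R1C2 = 21 − 13 = 8 completes the 21 across.

1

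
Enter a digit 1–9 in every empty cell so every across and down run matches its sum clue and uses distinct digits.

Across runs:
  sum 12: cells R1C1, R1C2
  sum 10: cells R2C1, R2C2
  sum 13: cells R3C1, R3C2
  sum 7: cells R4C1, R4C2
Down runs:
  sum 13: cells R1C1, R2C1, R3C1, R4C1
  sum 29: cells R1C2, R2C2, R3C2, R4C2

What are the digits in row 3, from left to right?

6, 7

29 in 4 cells must be {5,7,8,9}.
Only 5 fits R4C2 under both its across sum 7 and down sum 29.
R4C1 = 7 − 5 = 2 completes the 7 across.
Nothing is forced directly, so branch on R3C2, whose candidates are 7 or 8 or 9. If R3C2 = 8: then R3C1 would have to be in {5} for the 13 across but in {1,3,4,6,7} for the 13 down — contradiction. If R3C2 = 9: that forces R3C1 = 4, after which R1C1 would have to be in {3,4,5,7,8,9} for the 12 across but in {1,6} for the 13 down — contradiction. So R3C2 = 7.
R3C1 = 13 − 7 = 6 completes the 13 across.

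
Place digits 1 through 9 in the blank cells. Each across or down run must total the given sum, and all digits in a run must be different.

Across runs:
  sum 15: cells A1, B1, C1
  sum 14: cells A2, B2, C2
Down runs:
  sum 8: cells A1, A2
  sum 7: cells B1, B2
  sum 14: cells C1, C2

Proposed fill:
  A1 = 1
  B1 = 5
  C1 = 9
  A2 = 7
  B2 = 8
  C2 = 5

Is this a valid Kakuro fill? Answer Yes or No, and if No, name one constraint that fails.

No — the down run B1–B2 sums to 13, not 7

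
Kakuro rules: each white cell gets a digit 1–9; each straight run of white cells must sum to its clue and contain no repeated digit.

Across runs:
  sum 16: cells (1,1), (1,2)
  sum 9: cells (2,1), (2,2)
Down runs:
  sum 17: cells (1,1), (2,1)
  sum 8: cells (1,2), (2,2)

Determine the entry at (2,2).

1

16 in 2 cells must be {7,9}; 17 in 2 cells must be {8,9}.
The 16 across and the 17 down share only 9, so (1,1) = 9.
(1,2) = 16 − 9 = 7 completes the 16 across.
(2,1) = 17 − 9 = 8 completes the 17 down.
(2,2) = 9 − 8 = 1 completes the 9 across.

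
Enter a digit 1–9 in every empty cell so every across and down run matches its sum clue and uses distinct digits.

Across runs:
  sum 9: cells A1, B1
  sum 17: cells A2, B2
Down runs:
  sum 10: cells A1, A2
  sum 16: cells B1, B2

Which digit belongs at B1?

7

17 in 2 cells must be {8,9}; 16 in 2 cells must be {7,9}.
The 9 across and the 16 down share only 7, so B1 = 7.
B2 = 16 − 7 = 9 completes the 16 down.
A1 = 9 − 7 = 2 completes the 9 across.
A2 = 17 − 9 = 8 completes the 17 across.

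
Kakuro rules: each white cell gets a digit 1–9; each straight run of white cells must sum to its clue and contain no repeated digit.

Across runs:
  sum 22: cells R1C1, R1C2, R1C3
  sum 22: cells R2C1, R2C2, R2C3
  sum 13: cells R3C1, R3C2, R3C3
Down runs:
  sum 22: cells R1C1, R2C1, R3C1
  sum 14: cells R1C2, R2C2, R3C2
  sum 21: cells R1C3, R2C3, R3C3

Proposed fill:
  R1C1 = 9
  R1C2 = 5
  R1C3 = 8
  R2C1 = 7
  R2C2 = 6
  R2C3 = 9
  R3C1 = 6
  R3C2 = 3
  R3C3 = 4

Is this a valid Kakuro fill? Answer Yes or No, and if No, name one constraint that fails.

Across: 9+5+8=22; 7+6+9=22; 6+3+4=13. Down: 9+7+6=22; 5+6+3=14; 8+9+4=21. No digit repeats within any run.

Yes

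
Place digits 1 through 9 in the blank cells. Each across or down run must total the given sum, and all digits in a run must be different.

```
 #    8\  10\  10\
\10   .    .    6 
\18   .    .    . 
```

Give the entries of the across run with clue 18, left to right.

R2C3 = 10 − 6 = 4 completes the 10 down.
Nothing is forced directly, so branch on R2C1, whose candidates are 5 or 6. If R2C1 = 6: then R1C1 would have to be in {1,3} for the 10 across but in {2} for the 8 down — contradiction. So R2C1 = 5.
R1C1 = 8 − 5 = 3 completes the 8 down.
R1C2 = 10 − 9 = 1 completes the 10 across.
R2C2 = 18 − 9 = 9 completes the 18 across.

5 9 4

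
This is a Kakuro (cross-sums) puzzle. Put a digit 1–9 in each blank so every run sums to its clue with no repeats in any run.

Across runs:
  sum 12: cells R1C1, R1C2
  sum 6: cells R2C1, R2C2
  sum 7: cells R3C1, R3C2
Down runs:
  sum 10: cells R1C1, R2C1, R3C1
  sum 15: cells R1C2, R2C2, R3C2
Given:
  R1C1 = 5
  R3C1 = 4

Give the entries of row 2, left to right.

1 5

R1C2 = 12 − 5 = 7 completes the 12 across.
R2C1 = 10 − 9 = 1 completes the 10 down.
R2C2 = 6 − 1 = 5 completes the 6 across.
R3C2 = 7 − 4 = 3 completes the 7 across.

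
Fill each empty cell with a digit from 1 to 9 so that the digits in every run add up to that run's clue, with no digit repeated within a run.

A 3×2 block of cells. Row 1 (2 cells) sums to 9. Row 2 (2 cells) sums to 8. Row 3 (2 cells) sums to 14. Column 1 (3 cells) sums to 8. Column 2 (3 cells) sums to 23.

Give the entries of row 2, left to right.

23 in 3 cells must be {6,8,9}.
The 8 across and the 23 down share only 6, so (2,2) = 6.
The 14 across and the 8 down share only 5, so (3,1) = 5.
(3,2) = 14 − 5 = 9 completes the 14 across.
(1,2) = 23 − 15 = 8 completes the 23 down.
(2,1) = 8 − 6 = 2 completes the 8 across.
(1,1) = 9 − 8 = 1 completes the 9 across.

2 6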